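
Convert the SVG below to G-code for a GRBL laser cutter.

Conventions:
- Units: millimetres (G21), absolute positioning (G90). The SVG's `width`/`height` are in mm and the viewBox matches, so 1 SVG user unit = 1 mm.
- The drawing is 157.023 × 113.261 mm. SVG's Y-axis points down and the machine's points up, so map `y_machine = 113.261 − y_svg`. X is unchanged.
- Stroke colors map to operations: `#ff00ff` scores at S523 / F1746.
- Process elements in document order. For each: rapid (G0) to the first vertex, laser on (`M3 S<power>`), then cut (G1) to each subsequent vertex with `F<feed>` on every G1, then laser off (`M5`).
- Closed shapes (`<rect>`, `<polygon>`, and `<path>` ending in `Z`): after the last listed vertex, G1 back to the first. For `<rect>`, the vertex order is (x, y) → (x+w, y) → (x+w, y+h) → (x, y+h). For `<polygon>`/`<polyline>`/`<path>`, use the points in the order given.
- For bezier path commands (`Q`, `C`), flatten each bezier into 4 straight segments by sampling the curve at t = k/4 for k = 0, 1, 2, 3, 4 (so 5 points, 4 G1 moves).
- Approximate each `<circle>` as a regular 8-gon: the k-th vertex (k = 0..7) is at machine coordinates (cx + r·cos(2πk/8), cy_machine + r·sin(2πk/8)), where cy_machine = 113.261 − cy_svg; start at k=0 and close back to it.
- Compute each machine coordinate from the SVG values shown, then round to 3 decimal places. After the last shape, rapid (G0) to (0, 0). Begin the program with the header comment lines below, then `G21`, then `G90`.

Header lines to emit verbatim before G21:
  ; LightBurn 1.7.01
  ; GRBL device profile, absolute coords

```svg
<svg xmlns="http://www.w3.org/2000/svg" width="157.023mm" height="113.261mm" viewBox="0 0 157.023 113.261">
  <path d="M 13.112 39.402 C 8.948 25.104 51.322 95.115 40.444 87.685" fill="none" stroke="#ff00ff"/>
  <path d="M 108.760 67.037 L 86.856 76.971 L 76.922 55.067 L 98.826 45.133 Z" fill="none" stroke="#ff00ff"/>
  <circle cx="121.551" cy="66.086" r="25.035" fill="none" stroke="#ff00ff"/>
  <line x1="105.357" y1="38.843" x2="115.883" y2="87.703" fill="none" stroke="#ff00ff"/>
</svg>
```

viewBox `0 0 157.023 113.261` with mm width/height → 1 unit = 1 mm. Flip: y_m = 113.261 − y_svg.

**Shape 1** — `<path>` cubic bezier, stroke `#ff00ff` → score (S523, F1746). Control points (SVG): P0=(13.112,39.402), P1=(8.948,25.104), P2=(51.322,95.115), P3=(40.444,87.685); sampled at t=k/4. Machine vertices: (13.112,73.859) → (17.156,71.302) → (29.296,52.293) → (40.177,31.996) → (40.444,25.576). Open path.

**Shape 2** — `<path>` regular polygon, stroke `#ff00ff` → score (S523, F1746). Machine vertices: (108.760,46.224) → (86.856,36.290) → (76.922,58.194) → (98.826,68.128) → (108.760,46.224). Closed: final G1 returns to the first vertex.

**Shape 3** — `<circle>` circle, stroke `#ff00ff` → score (S523, F1746). Machine vertices: (146.586,47.175) → (139.253,64.877) → (121.551,72.210) → (103.849,64.877) → (96.516,47.175) → (103.849,29.473) → (121.551,22.140) → (139.253,29.473) → (146.586,47.175). Closed: final G1 returns to the first vertex.

**Shape 4** — `<line>` line segment, stroke `#ff00ff` → score (S523, F1746). Machine vertices: (105.357,74.418) → (115.883,25.558). Open path.

; LightBurn 1.7.01
; GRBL device profile, absolute coords
G21
G90
G0 X13.112 Y73.859
M3 S523
G1 X17.156 Y71.302 F1746
G1 X29.296 Y52.293 F1746
G1 X40.177 Y31.996 F1746
G1 X40.444 Y25.576 F1746
M5
G0 X108.760 Y46.224
M3 S523
G1 X86.856 Y36.290 F1746
G1 X76.922 Y58.194 F1746
G1 X98.826 Y68.128 F1746
G1 X108.760 Y46.224 F1746
M5
G0 X146.586 Y47.175
M3 S523
G1 X139.253 Y64.877 F1746
G1 X121.551 Y72.210 F1746
G1 X103.849 Y64.877 F1746
G1 X96.516 Y47.175 F1746
G1 X103.849 Y29.473 F1746
G1 X121.551 Y22.140 F1746
G1 X139.253 Y29.473 F1746
G1 X146.586 Y47.175 F1746
M5
G0 X105.357 Y74.418
M3 S523
G1 X115.883 Y25.558 F1746
M5
G0 X0.000 Y0.000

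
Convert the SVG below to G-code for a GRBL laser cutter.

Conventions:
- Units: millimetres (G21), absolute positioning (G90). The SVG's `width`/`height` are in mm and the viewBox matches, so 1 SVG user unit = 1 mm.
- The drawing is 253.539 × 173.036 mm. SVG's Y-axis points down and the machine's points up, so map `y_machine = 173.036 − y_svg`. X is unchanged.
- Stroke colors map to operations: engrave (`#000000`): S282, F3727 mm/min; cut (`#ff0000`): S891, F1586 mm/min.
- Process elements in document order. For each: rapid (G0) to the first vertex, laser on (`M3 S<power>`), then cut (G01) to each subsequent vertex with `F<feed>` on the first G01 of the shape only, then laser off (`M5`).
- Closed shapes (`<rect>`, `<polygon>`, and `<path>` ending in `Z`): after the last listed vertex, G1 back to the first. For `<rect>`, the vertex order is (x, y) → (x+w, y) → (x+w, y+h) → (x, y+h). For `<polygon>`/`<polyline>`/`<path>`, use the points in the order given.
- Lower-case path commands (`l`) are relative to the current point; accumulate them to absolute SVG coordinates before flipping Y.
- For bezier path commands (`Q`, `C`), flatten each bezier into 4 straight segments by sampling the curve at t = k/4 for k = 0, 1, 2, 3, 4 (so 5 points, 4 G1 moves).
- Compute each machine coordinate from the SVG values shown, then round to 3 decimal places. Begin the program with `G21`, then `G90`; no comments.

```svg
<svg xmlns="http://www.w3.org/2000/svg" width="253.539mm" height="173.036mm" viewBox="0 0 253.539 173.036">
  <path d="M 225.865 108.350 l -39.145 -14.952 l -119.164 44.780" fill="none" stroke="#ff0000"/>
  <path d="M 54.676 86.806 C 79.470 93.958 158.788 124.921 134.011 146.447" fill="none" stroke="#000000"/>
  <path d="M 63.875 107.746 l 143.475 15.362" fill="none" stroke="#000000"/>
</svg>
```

1 u = 1 mm; y_m = 173.036 − y.

[1] `<path>` open polyline, #ff0000→cut S891 F1586: (225.865,64.686) → (186.720,79.638) → (67.556,34.858)

[2] `<path>` cubic bezier, #000000→engrave S282 F3727: (54.676,86.230) → (81.016,76.921) → (112.933,61.800) → (135.554,43.983) → (134.011,26.589)

[3] `<path>` line segment, #000000→engrave S282 F3727: (63.875,65.290) → (207.350,49.928)

G21
G90
G0 X225.865 Y64.686
M3 S891
G01 X186.720 Y79.638 F1586
G01 X67.556 Y34.858
M5
G0 X54.676 Y86.230
M3 S282
G01 X81.016 Y76.921 F3727
G01 X112.933 Y61.800
G01 X135.554 Y43.983
G01 X134.011 Y26.589
M5
G0 X63.875 Y65.290
M3 S282
G01 X207.350 Y49.928 F3727
M5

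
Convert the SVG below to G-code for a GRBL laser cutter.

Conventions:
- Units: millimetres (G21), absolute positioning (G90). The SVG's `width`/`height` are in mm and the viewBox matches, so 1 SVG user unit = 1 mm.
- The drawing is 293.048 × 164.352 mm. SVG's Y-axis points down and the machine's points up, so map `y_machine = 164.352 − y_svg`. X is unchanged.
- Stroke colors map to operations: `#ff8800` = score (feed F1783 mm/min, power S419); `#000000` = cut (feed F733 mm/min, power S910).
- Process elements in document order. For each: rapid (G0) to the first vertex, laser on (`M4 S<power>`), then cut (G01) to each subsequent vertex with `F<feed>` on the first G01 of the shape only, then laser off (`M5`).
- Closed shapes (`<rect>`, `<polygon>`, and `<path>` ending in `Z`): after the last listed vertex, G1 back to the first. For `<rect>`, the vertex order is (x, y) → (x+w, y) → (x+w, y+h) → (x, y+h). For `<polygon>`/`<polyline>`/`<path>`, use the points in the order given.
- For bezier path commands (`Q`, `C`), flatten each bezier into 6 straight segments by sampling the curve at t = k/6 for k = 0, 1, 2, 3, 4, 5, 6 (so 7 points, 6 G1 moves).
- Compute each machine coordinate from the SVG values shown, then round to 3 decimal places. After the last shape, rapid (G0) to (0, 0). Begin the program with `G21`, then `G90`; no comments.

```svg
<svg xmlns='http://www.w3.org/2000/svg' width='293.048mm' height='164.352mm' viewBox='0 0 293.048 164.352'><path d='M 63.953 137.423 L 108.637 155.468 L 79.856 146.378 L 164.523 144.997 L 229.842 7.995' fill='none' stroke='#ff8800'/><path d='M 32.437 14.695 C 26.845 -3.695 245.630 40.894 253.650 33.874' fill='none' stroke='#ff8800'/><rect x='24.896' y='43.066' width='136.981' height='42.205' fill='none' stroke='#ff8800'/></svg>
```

G21
G90
G0 X63.953 Y26.929
M4 S419
G01 X108.637 Y8.884 F1783
G01 X79.856 Y17.974
G01 X164.523 Y19.355
G01 X229.842 Y156.357
M5
G0 X32.437 Y149.657
M4 S419
G01 X46.325 Y154.134 F1783
G01 X85.521 Y151.298
G01 X137.939 Y144.331
G01 X191.491 Y136.417
G01 X234.091 Y130.738
G01 X253.650 Y130.478
M5
G0 X24.896 Y121.286
M4 S419
G01 X161.877 Y121.286 F1783
G01 X161.877 Y79.081
G01 X24.896 Y79.081
G01 X24.896 Y121.286
M5
G0 X0.000 Y0.000

viewBox `0 0 293.048 164.352` with mm width/height → 1 unit = 1 mm. Flip: y_m = 164.352 − y_svg.

**Shape 1** — `<path>` open polyline, stroke `#ff8800` → score (S419, F1783). Machine vertices: (63.953,26.929) → (108.637,8.884) → (79.856,17.974) → (164.523,19.355) → (229.842,156.357). Open path.

**Shape 2** — `<path>` cubic bezier, stroke `#ff8800` → score (S419, F1783). Control points (SVG): P0=(32.437,14.695), P1=(26.845,-3.695), P2=(245.630,40.894), P3=(253.650,33.874); sampled at t=k/6. Machine vertices: (32.437,149.657) → (46.325,154.134) → (85.521,151.298) → (137.939,144.331) → (191.491,136.417) → (234.091,130.738) → (253.650,130.478). Open path.

**Shape 3** — `<rect>` rectangle, stroke `#ff8800` → score (S419, F1783). Machine vertices: (24.896,121.286) → (161.877,121.286) → (161.877,79.081) → (24.896,79.081) → (24.896,121.286). Closed: final G1 returns to the first vertex.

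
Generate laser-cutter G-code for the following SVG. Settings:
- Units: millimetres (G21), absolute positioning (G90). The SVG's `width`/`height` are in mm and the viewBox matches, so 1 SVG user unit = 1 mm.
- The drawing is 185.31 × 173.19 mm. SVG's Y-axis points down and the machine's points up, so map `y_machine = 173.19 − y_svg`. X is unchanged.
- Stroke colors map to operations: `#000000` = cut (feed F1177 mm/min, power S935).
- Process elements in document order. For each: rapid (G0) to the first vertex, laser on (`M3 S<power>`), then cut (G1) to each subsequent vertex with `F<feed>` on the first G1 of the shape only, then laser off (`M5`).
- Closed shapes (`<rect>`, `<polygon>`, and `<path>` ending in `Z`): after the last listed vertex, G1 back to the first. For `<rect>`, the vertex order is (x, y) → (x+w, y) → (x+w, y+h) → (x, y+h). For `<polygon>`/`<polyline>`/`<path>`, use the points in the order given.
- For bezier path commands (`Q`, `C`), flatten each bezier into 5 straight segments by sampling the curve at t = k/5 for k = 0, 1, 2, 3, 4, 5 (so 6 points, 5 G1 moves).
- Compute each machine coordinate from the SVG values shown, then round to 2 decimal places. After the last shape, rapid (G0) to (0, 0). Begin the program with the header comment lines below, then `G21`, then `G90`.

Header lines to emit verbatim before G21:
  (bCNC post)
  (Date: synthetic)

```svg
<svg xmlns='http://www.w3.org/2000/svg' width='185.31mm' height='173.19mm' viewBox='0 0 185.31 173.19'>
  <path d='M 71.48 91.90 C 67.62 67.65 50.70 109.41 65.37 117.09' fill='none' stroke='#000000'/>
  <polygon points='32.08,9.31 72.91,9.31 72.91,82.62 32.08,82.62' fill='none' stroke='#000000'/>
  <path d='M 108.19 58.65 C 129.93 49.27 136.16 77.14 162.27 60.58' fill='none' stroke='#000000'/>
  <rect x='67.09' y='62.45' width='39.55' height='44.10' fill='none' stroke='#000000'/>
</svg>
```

1 u = 1 mm; y_m = 173.19 − y.

[1] `<path>` cubic bezier, #000000→cut S935 F1177: (71.48,81.29) → (67.95,88.72) → (63.44,85.11) → (60.07,75.27) → (60.00,64.00) → (65.37,56.10)

[2] `<polygon>` rectangle, #000000→cut S935 F1177: (32.08,163.88) → (72.91,163.88) → (72.91,90.57) → (32.08,90.57) → (32.08,163.88) (closed)

[3] `<path>` cubic bezier, #000000→cut S935 F1177: (108.19,114.54) → (119.66,116.35) → (129.10,113.14) → (138.22,108.84) → (148.71,107.35) → (162.27,112.61)

[4] `<rect>` rectangle, #000000→cut S935 F1177: (67.09,110.74) → (106.64,110.74) → (106.64,66.64) → (67.09,66.64) → (67.09,110.74) (closed)

(bCNC post)
(Date: synthetic)
G21
G90
G0 X71.48 Y81.29
M3 S935
G1 X67.95 Y88.72 F1177
G1 X63.44 Y85.11
G1 X60.07 Y75.27
G1 X60.00 Y64.00
G1 X65.37 Y56.10
M5
G0 X32.08 Y163.88
M3 S935
G1 X72.91 Y163.88 F1177
G1 X72.91 Y90.57
G1 X32.08 Y90.57
G1 X32.08 Y163.88
M5
G0 X108.19 Y114.54
M3 S935
G1 X119.66 Y116.35 F1177
G1 X129.10 Y113.14
G1 X138.22 Y108.84
G1 X148.71 Y107.35
G1 X162.27 Y112.61
M5
G0 X67.09 Y110.74
M3 S935
G1 X106.64 Y110.74 F1177
G1 X106.64 Y66.64
G1 X67.09 Y66.64
G1 X67.09 Y110.74
M5
G0 X0.00 Y0.00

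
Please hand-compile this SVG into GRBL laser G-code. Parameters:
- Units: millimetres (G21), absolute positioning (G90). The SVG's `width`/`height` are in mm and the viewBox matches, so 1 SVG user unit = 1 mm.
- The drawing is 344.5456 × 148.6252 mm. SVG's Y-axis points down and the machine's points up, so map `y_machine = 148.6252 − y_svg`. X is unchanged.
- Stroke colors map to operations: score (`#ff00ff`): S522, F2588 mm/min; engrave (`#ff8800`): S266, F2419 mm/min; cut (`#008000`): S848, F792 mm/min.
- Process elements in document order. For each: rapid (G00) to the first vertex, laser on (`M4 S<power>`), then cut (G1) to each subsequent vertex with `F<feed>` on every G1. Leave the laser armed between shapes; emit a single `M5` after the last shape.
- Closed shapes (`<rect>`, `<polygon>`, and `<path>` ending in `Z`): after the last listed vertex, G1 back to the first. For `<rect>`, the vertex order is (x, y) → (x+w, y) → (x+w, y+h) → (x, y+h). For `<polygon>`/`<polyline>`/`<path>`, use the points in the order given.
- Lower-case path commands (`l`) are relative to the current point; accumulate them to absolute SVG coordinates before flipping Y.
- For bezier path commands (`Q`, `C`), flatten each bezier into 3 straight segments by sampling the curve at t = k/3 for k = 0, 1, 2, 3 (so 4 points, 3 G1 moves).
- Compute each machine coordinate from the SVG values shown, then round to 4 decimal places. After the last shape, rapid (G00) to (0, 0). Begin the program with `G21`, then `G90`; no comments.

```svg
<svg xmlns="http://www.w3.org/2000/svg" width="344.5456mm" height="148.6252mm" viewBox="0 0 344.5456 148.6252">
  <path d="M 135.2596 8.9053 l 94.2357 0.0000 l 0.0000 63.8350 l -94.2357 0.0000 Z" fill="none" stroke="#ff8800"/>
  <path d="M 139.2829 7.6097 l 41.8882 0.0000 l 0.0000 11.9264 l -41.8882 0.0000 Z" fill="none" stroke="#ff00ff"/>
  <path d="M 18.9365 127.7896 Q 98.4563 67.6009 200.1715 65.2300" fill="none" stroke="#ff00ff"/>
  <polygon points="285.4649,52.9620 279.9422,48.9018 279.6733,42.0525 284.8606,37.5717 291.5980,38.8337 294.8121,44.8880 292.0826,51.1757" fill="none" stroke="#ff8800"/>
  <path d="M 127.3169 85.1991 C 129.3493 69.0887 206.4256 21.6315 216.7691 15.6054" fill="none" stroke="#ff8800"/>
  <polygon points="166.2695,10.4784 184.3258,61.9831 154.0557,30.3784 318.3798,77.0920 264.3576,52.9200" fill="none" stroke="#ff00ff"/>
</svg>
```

Since the viewBox matches the mm dimensions, user units are millimetres directly. The only transform is the Y-flip y_m = 148.6252 − y_svg.

Shape 1 is a rectangle drawn with `<path>`. Its stroke #ff8800 means engrave at S266, F2419. After flipping Y the toolpath is (135.2596,139.7199) → (229.4953,139.7199) → (229.4953,75.8849) → (135.2596,75.8849) → (135.2596,139.7199), returning to the start.

Shape 2 is a rectangle drawn with `<path>`. Its stroke #ff00ff means score at S522, F2588. After flipping Y the toolpath is (139.2829,141.0155) → (181.1711,141.0155) → (181.1711,129.0891) → (139.2829,129.0891) → (139.2829,141.0155), returning to the start.

Shape 3 is a quadratic bezier drawn with `<path>`. Its stroke #ff00ff means score at S522, F2588. After flipping Y the toolpath is (18.9365,20.8356) → (74.4159,54.5372) → (134.8275,75.3904) → (200.1715,83.3952).

Shape 4 is a regular polygon drawn with `<polygon>`. Its stroke #ff8800 means engrave at S266, F2419. After flipping Y the toolpath is (285.4649,95.6632) → (279.9422,99.7234) → (279.6733,106.5727) → (284.8606,111.0535) → (291.5980,109.7915) → (294.8121,103.7372) → (292.0826,97.4495) → (285.4649,95.6632), returning to the start.

Shape 5 is a cubic bezier drawn with `<path>`. Its stroke #ff8800 means engrave at S266, F2419. After flipping Y the toolpath is (127.3169,63.4261) → (149.1129,87.2900) → (189.4323,115.8788) → (216.7691,133.0198).

Shape 6 is a closed polygon drawn with `<polygon>`. Its stroke #ff00ff means score at S522, F2588. After flipping Y the toolpath is (166.2695,138.1468) → (184.3258,86.6421) → (154.0557,118.2468) → (318.3798,71.5332) → (264.3576,95.7052) → (166.2695,138.1468), returning to the start.

G21
G90
G00 X135.2596 Y139.7199
M4 S266
G1 X229.4953 Y139.7199 F2419
G1 X229.4953 Y75.8849 F2419
G1 X135.2596 Y75.8849 F2419
G1 X135.2596 Y139.7199 F2419
G00 X139.2829 Y141.0155
M4 S522
G1 X181.1711 Y141.0155 F2588
G1 X181.1711 Y129.0891 F2588
G1 X139.2829 Y129.0891 F2588
G1 X139.2829 Y141.0155 F2588
G00 X18.9365 Y20.8356
M4 S522
G1 X74.4159 Y54.5372 F2588
G1 X134.8275 Y75.3904 F2588
G1 X200.1715 Y83.3952 F2588
G00 X285.4649 Y95.6632
M4 S266
G1 X279.9422 Y99.7234 F2419
G1 X279.6733 Y106.5727 F2419
G1 X284.8606 Y111.0535 F2419
G1 X291.5980 Y109.7915 F2419
G1 X294.8121 Y103.7372 F2419
G1 X292.0826 Y97.4495 F2419
G1 X285.4649 Y95.6632 F2419
G00 X127.3169 Y63.4261
M4 S266
G1 X149.1129 Y87.2900 F2419
G1 X189.4323 Y115.8788 F2419
G1 X216.7691 Y133.0198 F2419
G00 X166.2695 Y138.1468
M4 S522
G1 X184.3258 Y86.6421 F2588
G1 X154.0557 Y118.2468 F2588
G1 X318.3798 Y71.5332 F2588
G1 X264.3576 Y95.7052 F2588
G1 X166.2695 Y138.1468 F2588
M5
G00 X0.0000 Y0.0000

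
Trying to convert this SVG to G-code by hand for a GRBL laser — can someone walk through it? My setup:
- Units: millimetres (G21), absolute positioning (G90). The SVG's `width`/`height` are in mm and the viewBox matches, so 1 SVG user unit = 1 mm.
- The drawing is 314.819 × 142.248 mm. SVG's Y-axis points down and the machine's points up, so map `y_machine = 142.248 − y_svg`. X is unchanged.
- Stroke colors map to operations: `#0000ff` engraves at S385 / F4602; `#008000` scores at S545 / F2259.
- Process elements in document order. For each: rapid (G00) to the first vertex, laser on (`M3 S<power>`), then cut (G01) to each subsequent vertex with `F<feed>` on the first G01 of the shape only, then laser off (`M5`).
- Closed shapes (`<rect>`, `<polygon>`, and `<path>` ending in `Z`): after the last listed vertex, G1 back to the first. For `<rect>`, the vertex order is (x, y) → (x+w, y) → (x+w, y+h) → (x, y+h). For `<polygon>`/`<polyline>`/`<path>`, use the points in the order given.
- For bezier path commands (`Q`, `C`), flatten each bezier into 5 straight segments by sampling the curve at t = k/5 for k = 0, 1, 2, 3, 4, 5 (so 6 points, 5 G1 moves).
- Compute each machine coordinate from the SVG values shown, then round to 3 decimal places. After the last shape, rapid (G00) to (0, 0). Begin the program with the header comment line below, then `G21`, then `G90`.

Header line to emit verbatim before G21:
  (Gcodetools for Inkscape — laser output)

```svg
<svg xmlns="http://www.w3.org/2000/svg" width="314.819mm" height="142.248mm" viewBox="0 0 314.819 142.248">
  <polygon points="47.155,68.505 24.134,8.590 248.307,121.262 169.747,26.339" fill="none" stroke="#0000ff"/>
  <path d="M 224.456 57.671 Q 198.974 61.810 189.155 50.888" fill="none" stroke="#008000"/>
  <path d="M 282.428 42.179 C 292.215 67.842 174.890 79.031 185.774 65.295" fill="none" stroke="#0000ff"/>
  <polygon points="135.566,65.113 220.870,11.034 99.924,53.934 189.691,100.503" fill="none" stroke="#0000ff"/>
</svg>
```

1 u = 1 mm; y_m = 142.248 − y.

[1] `<polygon>` closed polygon, #0000ff→engrave S385 F4602: (47.155,73.743) → (24.134,133.658) → (248.307,20.986) → (169.747,115.909) → (47.155,73.743) (closed)

[2] `<path>` quadratic bezier, #008000→score S545 F2259: (224.456,84.577) → (214.890,83.524) → (206.576,83.676) → (199.516,85.032) → (193.709,87.594) → (189.155,91.360)

[3] `<path>` cubic bezier, #0000ff→engrave S385 F4602: (282.428,100.069) → (275.089,86.492) → (249.499,76.890) → (217.913,71.765) → (192.586,71.619) → (185.774,76.953)

[4] `<polygon>` closed polygon, #0000ff→engrave S385 F4602: (135.566,77.135) → (220.870,131.214) → (99.924,88.314) → (189.691,41.745) → (135.566,77.135) (closed)

(Gcodetools for Inkscape — laser output)
G21
G90
G00 X47.155 Y73.743
M3 S385
G01 X24.134 Y133.658 F4602
G01 X248.307 Y20.986
G01 X169.747 Y115.909
G01 X47.155 Y73.743
M5
G00 X224.456 Y84.577
M3 S545
G01 X214.890 Y83.524 F2259
G01 X206.576 Y83.676
G01 X199.516 Y85.032
G01 X193.709 Y87.594
G01 X189.155 Y91.360
M5
G00 X282.428 Y100.069
M3 S385
G01 X275.089 Y86.492 F4602
G01 X249.499 Y76.890
G01 X217.913 Y71.765
G01 X192.586 Y71.619
G01 X185.774 Y76.953
M5
G00 X135.566 Y77.135
M3 S385
G01 X220.870 Y131.214 F4602
G01 X99.924 Y88.314
G01 X189.691 Y41.745
G01 X135.566 Y77.135
M5
G00 X0.000 Y0.000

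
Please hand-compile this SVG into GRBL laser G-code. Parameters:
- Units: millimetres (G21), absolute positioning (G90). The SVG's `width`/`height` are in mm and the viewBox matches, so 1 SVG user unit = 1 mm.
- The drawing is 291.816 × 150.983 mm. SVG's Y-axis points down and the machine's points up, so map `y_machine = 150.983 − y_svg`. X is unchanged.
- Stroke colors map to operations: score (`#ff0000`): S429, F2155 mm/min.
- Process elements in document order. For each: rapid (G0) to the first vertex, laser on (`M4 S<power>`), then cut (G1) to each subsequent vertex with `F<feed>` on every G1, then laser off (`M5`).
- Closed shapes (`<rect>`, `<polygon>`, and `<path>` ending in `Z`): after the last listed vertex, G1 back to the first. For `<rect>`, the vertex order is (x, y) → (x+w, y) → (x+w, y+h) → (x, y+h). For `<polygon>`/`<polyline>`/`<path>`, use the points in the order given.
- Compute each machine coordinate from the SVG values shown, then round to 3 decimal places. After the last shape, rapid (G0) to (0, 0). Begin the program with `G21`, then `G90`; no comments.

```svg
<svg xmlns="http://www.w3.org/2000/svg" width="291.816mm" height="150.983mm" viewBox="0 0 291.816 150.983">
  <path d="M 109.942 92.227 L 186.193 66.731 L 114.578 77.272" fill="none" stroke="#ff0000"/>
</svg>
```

G21
G90
G0 X109.942 Y58.756
M4 S429
G1 X186.193 Y84.252 F2155
G1 X114.578 Y73.711 F2155
M5
G0 X0.000 Y0.000

viewBox `0 0 291.816 150.983` with mm width/height → 1 unit = 1 mm. Flip: y_m = 150.983 − y_svg.

**Shape 1** — `<path>` open polyline, stroke `#ff0000` → score (S429, F2155). Machine vertices: (109.942,58.756) → (186.193,84.252) → (114.578,73.711). Open path.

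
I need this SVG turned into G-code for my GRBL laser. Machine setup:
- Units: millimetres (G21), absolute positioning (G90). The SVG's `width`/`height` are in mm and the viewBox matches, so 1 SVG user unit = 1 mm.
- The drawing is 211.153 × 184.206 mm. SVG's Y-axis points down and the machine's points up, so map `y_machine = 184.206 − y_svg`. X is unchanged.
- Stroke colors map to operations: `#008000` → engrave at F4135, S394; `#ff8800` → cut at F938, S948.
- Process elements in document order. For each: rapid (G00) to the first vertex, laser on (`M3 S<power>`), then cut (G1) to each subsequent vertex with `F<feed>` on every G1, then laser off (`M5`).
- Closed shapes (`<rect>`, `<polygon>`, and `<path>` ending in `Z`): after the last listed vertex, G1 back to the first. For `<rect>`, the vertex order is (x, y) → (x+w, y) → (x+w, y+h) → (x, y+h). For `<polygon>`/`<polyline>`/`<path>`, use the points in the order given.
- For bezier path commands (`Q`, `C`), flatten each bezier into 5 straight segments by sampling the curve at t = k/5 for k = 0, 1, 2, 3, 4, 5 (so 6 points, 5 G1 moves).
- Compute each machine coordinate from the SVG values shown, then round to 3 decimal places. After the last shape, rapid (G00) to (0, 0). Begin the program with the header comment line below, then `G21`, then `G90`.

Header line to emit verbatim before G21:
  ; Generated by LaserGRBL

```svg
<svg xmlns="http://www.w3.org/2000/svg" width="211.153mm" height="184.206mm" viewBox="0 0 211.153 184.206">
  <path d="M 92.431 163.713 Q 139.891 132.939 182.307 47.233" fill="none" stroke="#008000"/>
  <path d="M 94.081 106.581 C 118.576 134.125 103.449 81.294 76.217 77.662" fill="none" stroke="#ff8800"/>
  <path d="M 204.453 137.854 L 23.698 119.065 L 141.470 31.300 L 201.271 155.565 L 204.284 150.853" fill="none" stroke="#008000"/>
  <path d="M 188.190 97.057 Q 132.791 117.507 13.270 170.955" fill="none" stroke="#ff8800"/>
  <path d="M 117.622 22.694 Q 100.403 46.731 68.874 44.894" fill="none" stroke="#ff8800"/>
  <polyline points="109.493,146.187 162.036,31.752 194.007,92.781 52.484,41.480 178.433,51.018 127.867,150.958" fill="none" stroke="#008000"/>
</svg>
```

; Generated by LaserGRBL
G21
G90
G00 X92.431 Y20.493
M3 S394
G1 X111.213 Y35.000 F4135
G1 X129.592 Y53.901 F4135
G1 X147.567 Y77.197 F4135
G1 X165.139 Y104.888 F4135
G1 X182.307 Y136.973 F4135
M5
G00 X94.081 Y77.625
M3 S948
G1 X104.243 Y69.707 F938
G1 X106.218 Y74.859 F938
G1 X101.324 Y86.863 F938
G1 X90.883 Y99.498 F938
G1 X76.217 Y106.544 F938
M5
G00 X204.453 Y46.352
M3 S394
G1 X23.698 Y65.141 F4135
G1 X141.470 Y152.906 F4135
G1 X201.271 Y28.641 F4135
G1 X204.284 Y33.353 F4135
M5
G00 X188.190 Y87.149
M3 S948
G1 X163.466 Y77.649 F938
G1 X133.611 Y65.509 F938
G1 X98.627 Y50.730 F938
G1 X58.514 Y33.310 F938
G1 X13.270 Y13.251 F938
M5
G00 X117.622 Y161.512
M3 S948
G1 X110.162 Y152.932 F938
G1 X101.557 Y146.422 F938
G1 X91.808 Y141.982 F938
G1 X80.913 Y139.612 F938
G1 X68.874 Y139.312 F938
M5
G00 X109.493 Y38.019
M3 S394
G1 X162.036 Y152.454 F4135
G1 X194.007 Y91.425 F4135
G1 X52.484 Y142.726 F4135
G1 X178.433 Y133.188 F4135
G1 X127.867 Y33.248 F4135
M5
G00 X0.000 Y0.000

viewBox `0 0 211.153 184.206` with mm width/height → 1 unit = 1 mm. Flip: y_m = 184.206 − y_svg.

**Shape 1** — `<path>` quadratic bezier, stroke `#008000` → engrave (S394, F4135). Control points (SVG): P0=(92.431,163.713), P1=(139.891,132.939), P2=(182.307,47.233); sampled at t=k/5. Machine vertices: (92.431,20.493) → (111.213,35.000) → (129.592,53.901) → (147.567,77.197) → (165.139,104.888) → (182.307,136.973). Open path.

**Shape 2** — `<path>` cubic bezier, stroke `#ff8800` → cut (S948, F938). Control points (SVG): P0=(94.081,106.581), P1=(118.576,134.125), P2=(103.449,81.294), P3=(76.217,77.662); sampled at t=k/5. Machine vertices: (94.081,77.625) → (104.243,69.707) → (106.218,74.859) → (101.324,86.863) → (90.883,99.498) → (76.217,106.544). Open path.

**Shape 3** — `<path>` open polyline, stroke `#008000` → engrave (S394, F4135). Machine vertices: (204.453,46.352) → (23.698,65.141) → (141.470,152.906) → (201.271,28.641) → (204.284,33.353). Open path.

**Shape 4** — `<path>` quadratic bezier, stroke `#ff8800` → cut (S948, F938). Control points (SVG): P0=(188.190,97.057), P1=(132.791,117.507), P2=(13.270,170.955); sampled at t=k/5. Machine vertices: (188.190,87.149) → (163.466,77.649) → (133.611,65.509) → (98.627,50.730) → (58.514,33.310) → (13.270,13.251). Open path.

**Shape 5** — `<path>` quadratic bezier, stroke `#ff8800` → cut (S948, F938). Control points (SVG): P0=(117.622,22.694), P1=(100.403,46.731), P2=(68.874,44.894); sampled at t=k/5. Machine vertices: (117.622,161.512) → (110.162,152.932) → (101.557,146.422) → (91.808,141.982) → (80.913,139.612) → (68.874,139.312). Open path.

**Shape 6** — `<polyline>` open polyline, stroke `#008000` → engrave (S394, F4135). Machine vertices: (109.493,38.019) → (162.036,152.454) → (194.007,91.425) → (52.484,142.726) → (178.433,133.188) → (127.867,33.248). Open path.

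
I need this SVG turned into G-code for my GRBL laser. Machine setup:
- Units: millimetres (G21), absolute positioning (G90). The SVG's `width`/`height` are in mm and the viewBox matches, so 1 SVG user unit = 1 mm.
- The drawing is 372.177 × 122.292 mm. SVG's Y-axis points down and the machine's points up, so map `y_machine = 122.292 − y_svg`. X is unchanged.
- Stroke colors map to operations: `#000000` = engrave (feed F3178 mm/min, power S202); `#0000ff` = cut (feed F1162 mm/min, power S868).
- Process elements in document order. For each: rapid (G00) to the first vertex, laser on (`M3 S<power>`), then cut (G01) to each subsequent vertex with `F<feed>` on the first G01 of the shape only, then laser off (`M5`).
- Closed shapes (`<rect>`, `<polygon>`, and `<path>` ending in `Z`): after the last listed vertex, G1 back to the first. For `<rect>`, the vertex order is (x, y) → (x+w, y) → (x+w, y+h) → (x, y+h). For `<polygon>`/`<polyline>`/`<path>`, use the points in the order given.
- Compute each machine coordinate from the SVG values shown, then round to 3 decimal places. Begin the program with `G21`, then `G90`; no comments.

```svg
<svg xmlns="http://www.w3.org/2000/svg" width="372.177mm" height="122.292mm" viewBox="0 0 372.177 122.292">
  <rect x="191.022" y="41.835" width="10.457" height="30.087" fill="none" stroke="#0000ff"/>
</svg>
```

Since the viewBox matches the mm dimensions, user units are millimetres directly. The only transform is the Y-flip y_m = 122.292 − y_svg.

Shape 1 is a rectangle drawn with `<rect>`. Its stroke #0000ff means cut at S868, F1162. After flipping Y the toolpath is (191.022,80.457) → (201.479,80.457) → (201.479,50.370) → (191.022,50.370) → (191.022,80.457), returning to the start.

G21
G90
G00 X191.022 Y80.457
M3 S868
G01 X201.479 Y80.457 F1162
G01 X201.479 Y50.370
G01 X191.022 Y50.370
G01 X191.022 Y80.457
M5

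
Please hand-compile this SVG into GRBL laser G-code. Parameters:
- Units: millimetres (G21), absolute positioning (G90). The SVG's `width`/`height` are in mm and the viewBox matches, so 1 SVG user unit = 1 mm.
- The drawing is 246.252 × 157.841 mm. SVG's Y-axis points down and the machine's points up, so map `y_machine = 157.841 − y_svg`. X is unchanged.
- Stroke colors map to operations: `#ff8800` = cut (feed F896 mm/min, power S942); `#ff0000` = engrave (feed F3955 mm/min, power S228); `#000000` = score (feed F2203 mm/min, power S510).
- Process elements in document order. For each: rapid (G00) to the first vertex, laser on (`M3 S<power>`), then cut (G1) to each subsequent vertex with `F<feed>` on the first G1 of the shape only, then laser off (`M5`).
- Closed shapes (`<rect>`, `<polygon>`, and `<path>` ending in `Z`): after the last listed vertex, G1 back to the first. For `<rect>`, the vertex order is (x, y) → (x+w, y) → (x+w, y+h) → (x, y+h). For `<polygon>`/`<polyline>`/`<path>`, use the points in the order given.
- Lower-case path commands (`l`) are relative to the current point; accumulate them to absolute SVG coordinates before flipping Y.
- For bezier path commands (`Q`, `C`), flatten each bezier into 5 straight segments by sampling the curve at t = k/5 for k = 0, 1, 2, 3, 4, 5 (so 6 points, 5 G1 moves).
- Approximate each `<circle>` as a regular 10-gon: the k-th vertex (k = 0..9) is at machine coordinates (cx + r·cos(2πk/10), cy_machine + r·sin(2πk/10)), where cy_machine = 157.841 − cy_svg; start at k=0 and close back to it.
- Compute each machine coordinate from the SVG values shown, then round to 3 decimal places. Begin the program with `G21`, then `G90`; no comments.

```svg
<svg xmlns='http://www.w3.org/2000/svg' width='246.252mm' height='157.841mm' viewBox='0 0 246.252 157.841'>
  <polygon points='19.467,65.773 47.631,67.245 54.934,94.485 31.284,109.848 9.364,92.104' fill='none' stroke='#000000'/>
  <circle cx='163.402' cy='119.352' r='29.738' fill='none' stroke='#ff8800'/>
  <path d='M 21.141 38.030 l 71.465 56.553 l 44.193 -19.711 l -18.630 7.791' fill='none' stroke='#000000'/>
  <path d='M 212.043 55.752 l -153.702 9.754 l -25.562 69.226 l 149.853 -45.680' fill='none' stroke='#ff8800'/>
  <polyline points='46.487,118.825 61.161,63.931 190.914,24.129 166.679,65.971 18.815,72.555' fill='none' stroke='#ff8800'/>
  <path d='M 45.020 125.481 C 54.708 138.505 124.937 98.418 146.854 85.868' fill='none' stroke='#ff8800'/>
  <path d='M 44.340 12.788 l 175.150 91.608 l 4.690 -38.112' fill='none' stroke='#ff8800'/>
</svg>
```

viewBox `0 0 246.252 157.841` with mm width/height → 1 unit = 1 mm. Flip: y_m = 157.841 − y_svg.

**Shape 1** — `<polygon>` regular polygon, stroke `#000000` → score (S510, F2203). Machine vertices: (19.467,92.068) → (47.631,90.596) → (54.934,63.356) → (31.284,47.993) → (9.364,65.737) → (19.467,92.068). Closed: final G1 returns to the first vertex.

**Shape 2** — `<circle>` circle, stroke `#ff8800` → cut (S942, F896). Machine vertices: (193.140,38.489) → (187.461,55.969) → (172.592,66.772) → (154.212,66.772) → (139.343,55.969) → (133.664,38.489) → (139.343,21.009) → (154.212,10.206) → (172.592,10.206) → (187.461,21.009) → (193.140,38.489). Closed: final G1 returns to the first vertex.

**Shape 3** — `<path>` open polyline, stroke `#000000` → score (S510, F2203). Machine vertices: (21.141,119.811) → (92.606,63.258) → (136.799,82.969) → (118.169,75.178). Open path.

**Shape 4** — `<path>` open polyline, stroke `#ff8800` → cut (S942, F896). Machine vertices: (212.043,102.089) → (58.341,92.335) → (32.779,23.109) → (182.632,68.789). Open path.

**Shape 5** — `<polyline>` open polyline, stroke `#ff8800` → cut (S942, F896). Machine vertices: (46.487,39.016) → (61.161,93.910) → (190.914,133.712) → (166.679,91.870) → (18.815,85.286). Open path.

**Shape 6** — `<path>` cubic bezier, stroke `#ff8800` → cut (S942, F896). Control points (SVG): P0=(45.020,125.481), P1=(54.708,138.505), P2=(124.937,98.418), P3=(146.854,85.868); sampled at t=k/5. Machine vertices: (45.020,32.360) → (57.227,30.274) → (78.739,37.063) → (104.330,48.857) → (128.777,61.784) → (146.854,71.973). Open path.

**Shape 7** — `<path>` open polyline, stroke `#ff8800` → cut (S942, F896). Machine vertices: (44.340,145.053) → (219.490,53.445) → (224.180,91.557). Open path.

G21
G90
G00 X19.467 Y92.068
M3 S510
G1 X47.631 Y90.596 F2203
G1 X54.934 Y63.356
G1 X31.284 Y47.993
G1 X9.364 Y65.737
G1 X19.467 Y92.068
M5
G00 X193.140 Y38.489
M3 S942
G1 X187.461 Y55.969 F896
G1 X172.592 Y66.772
G1 X154.212 Y66.772
G1 X139.343 Y55.969
G1 X133.664 Y38.489
G1 X139.343 Y21.009
G1 X154.212 Y10.206
G1 X172.592 Y10.206
G1 X187.461 Y21.009
G1 X193.140 Y38.489
M5
G00 X21.141 Y119.811
M3 S510
G1 X92.606 Y63.258 F2203
G1 X136.799 Y82.969
G1 X118.169 Y75.178
M5
G00 X212.043 Y102.089
M3 S942
G1 X58.341 Y92.335 F896
G1 X32.779 Y23.109
G1 X182.632 Y68.789
M5
G00 X46.487 Y39.016
M3 S942
G1 X61.161 Y93.910 F896
G1 X190.914 Y133.712
G1 X166.679 Y91.870
G1 X18.815 Y85.286
M5
G00 X45.020 Y32.360
M3 S942
G1 X57.227 Y30.274 F896
G1 X78.739 Y37.063
G1 X104.330 Y48.857
G1 X128.777 Y61.784
G1 X146.854 Y71.973
M5
G00 X44.340 Y145.053
M3 S942
G1 X219.490 Y53.445 F896
G1 X224.180 Y91.557
M5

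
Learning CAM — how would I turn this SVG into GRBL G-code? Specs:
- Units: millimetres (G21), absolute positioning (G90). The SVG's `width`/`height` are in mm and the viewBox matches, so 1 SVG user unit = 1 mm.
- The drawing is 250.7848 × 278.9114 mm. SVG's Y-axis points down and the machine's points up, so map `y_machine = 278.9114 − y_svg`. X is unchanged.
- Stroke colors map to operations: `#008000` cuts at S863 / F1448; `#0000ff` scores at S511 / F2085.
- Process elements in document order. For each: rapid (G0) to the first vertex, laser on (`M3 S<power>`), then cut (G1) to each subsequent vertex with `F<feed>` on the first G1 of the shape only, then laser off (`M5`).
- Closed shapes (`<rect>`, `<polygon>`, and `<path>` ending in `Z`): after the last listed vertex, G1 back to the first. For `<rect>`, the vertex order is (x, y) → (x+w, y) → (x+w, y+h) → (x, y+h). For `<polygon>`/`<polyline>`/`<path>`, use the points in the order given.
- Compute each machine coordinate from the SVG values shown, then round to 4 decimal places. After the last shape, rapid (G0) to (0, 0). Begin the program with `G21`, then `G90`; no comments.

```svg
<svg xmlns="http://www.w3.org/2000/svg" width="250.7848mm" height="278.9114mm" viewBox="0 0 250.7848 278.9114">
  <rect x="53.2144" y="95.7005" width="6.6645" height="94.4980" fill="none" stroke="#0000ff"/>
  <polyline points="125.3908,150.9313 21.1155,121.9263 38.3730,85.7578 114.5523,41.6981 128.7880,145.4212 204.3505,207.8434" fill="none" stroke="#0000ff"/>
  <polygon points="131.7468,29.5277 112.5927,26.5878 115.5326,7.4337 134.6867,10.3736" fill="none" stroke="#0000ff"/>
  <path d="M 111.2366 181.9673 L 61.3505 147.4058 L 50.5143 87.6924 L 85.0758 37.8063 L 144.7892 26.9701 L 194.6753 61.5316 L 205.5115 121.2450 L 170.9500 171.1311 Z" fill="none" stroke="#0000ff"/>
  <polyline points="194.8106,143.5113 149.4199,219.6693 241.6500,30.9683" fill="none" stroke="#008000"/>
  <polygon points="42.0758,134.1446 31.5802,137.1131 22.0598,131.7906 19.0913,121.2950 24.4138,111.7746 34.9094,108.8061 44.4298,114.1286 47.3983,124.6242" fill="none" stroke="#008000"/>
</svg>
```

G21
G90
G0 X53.2144 Y183.2109
M3 S511
G1 X59.8789 Y183.2109 F2085
G1 X59.8789 Y88.7129
G1 X53.2144 Y88.7129
G1 X53.2144 Y183.2109
M5
G0 X125.3908 Y127.9801
M3 S511
G1 X21.1155 Y156.9851 F2085
G1 X38.3730 Y193.1536
G1 X114.5523 Y237.2133
G1 X128.7880 Y133.4902
G1 X204.3505 Y71.0680
M5
G0 X131.7468 Y249.3837
M3 S511
G1 X112.5927 Y252.3236 F2085
G1 X115.5326 Y271.4777
G1 X134.6867 Y268.5378
G1 X131.7468 Y249.3837
M5
G0 X111.2366 Y96.9441
M3 S511
G1 X61.3505 Y131.5056 F2085
G1 X50.5143 Y191.2190
G1 X85.0758 Y241.1051
G1 X144.7892 Y251.9413
G1 X194.6753 Y217.3798
G1 X205.5115 Y157.6664
G1 X170.9500 Y107.7803
G1 X111.2366 Y96.9441
M5
G0 X194.8106 Y135.4001
M3 S863
G1 X149.4199 Y59.2421 F1448
G1 X241.6500 Y247.9431
M5
G0 X42.0758 Y144.7668
M3 S863
G1 X31.5802 Y141.7983 F1448
G1 X22.0598 Y147.1208
G1 X19.0913 Y157.6164
G1 X24.4138 Y167.1368
G1 X34.9094 Y170.1053
G1 X44.4298 Y164.7828
G1 X47.3983 Y154.2872
G1 X42.0758 Y144.7668
M5
G0 X0.0000 Y0.0000

1 u = 1 mm; y_m = 278.9114 − y.

[1] `<rect>` rectangle, #0000ff→score S511 F2085: (53.2144,183.2109) → (59.8789,183.2109) → (59.8789,88.7129) → (53.2144,88.7129) → (53.2144,183.2109) (closed)

[2] `<polyline>` open polyline, #0000ff→score S511 F2085: (125.3908,127.9801) → (21.1155,156.9851) → (38.3730,193.1536) → (114.5523,237.2133) → (128.7880,133.4902) → (204.3505,71.0680)

[3] `<polygon>` regular polygon, #0000ff→score S511 F2085: (131.7468,249.3837) → (112.5927,252.3236) → (115.5326,271.4777) → (134.6867,268.5378) → (131.7468,249.3837) (closed)

[4] `<path>` regular polygon, #0000ff→score S511 F2085: (111.2366,96.9441) → (61.3505,131.5056) → (50.5143,191.2190) → (85.0758,241.1051) → (144.7892,251.9413) → (194.6753,217.3798) → (205.5115,157.6664) → (170.9500,107.7803) → (111.2366,96.9441) (closed)

[5] `<polyline>` open polyline, #008000→cut S863 F1448: (194.8106,135.4001) → (149.4199,59.2421) → (241.6500,247.9431)

[6] `<polygon>` regular polygon, #008000→cut S863 F1448: (42.0758,144.7668) → (31.5802,141.7983) → (22.0598,147.1208) → (19.0913,157.6164) → (24.4138,167.1368) → (34.9094,170.1053) → (44.4298,164.7828) → (47.3983,154.2872) → (42.0758,144.7668) (closed)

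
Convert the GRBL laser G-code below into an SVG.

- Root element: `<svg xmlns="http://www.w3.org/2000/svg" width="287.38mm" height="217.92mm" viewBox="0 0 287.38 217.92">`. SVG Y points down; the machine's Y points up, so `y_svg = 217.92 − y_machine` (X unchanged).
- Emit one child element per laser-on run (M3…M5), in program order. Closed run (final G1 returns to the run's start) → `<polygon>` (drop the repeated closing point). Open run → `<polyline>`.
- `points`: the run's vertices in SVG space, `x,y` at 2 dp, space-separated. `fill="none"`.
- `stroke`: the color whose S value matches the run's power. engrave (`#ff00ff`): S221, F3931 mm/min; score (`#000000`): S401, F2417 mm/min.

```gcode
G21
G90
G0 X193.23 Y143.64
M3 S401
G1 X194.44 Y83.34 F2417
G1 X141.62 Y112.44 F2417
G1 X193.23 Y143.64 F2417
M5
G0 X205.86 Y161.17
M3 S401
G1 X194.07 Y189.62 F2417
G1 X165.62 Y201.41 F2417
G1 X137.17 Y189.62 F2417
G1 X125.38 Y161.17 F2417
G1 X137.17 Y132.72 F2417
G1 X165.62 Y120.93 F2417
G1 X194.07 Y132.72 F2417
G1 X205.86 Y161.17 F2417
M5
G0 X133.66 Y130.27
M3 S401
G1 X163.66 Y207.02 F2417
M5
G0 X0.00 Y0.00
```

y_svg = 217.92 − y_m. Every run uses S401, so all elements get stroke `#000000` (score).

[1] closed run; points: 193.23,74.28 194.44,134.58 141.62,105.48

[2] closed run; points: 205.86,56.75 194.07,28.30 165.62,16.51 137.17,28.30 125.38,56.75 137.17,85.20 165.62,96.99 194.07,85.20

[3] open run; points: 133.66,87.65 163.66,10.90

<svg xmlns="http://www.w3.org/2000/svg" width="287.38mm" height="217.92mm" viewBox="0 0 287.38 217.92">
  <polygon points="193.23,74.28 194.44,134.58 141.62,105.48" fill="none" stroke="#000000"/>
  <polygon points="205.86,56.75 194.07,28.30 165.62,16.51 137.17,28.30 125.38,56.75 137.17,85.20 165.62,96.99 194.07,85.20" fill="none" stroke="#000000"/>
  <polyline points="133.66,87.65 163.66,10.90" fill="none" stroke="#000000"/>
</svg>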